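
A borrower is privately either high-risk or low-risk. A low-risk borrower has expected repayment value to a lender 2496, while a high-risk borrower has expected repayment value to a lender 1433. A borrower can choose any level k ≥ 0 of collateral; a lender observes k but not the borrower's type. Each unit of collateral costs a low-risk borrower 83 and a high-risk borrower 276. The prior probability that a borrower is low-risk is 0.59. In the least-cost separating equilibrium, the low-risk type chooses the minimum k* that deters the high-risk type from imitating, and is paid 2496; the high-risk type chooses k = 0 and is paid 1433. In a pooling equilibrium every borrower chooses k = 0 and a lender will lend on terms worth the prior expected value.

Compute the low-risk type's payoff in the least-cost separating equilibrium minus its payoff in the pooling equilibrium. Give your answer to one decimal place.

116.2

Least-cost separating signal: k* solves 1433 = 2496 − 276·k*, so k* = (2496 − 1433)/276 ≈ 3.8514.
Low-risk type's separating payoff: 2496 − 83 × k* = 2496 − 83 × (2496 − 1433)/276 = 2496 − 88229/276 ≈ 2176.330.
Pooling payoff: 0.59 × 2496 + 0.41 × 1433 = 2060.17.
Difference: 2176.330 − 2060.17 = 116.16, i.e. 116.2 to one decimal place.
The low-risk type prefers to separate.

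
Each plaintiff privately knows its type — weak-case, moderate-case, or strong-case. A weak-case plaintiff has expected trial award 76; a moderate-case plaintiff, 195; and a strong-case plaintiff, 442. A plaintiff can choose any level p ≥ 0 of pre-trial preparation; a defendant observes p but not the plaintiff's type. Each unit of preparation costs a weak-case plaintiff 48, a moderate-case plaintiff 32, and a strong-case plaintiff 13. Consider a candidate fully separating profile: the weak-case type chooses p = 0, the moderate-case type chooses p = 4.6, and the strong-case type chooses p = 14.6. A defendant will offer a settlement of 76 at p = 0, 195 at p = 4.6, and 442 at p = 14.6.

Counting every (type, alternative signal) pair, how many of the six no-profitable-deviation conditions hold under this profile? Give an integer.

5

Strong-case (own payoff 442 − 13×14.6 = 252.2): to p=0 gives 76 → no gain ✓; to p=4.6 gives 195 − 13×4.6 = 135.2 → no gain ✓.
Moderate-case (own payoff 195 − 32×4.6 = 47.8): to p=0 gives 76 → profitable ✗; to p=14.6 gives 442 − 32×14.6 = -25.2 → no gain ✓.
Weak-case (own payoff 76): to p=4.6 gives 195 − 48×4.6 = -25.8 → no gain ✓; to p=14.6 gives 442 − 48×14.6 = -258.8 → no gain ✓.
5 of the 6 constraints hold; not an equilibrium.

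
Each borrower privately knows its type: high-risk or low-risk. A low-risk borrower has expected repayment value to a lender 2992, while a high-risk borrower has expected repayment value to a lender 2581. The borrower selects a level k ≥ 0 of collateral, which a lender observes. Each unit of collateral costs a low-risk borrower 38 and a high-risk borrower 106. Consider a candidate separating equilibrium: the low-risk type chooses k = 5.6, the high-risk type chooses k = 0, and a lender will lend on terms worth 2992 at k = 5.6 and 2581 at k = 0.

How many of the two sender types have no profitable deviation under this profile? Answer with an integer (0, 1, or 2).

2

Low-risk type: signal → 2992 − 38 × 5.6 = 2779.2; deviate to 0 → 2581. IC holds (2779.2 ≥ 2581).
High-risk type: stay at 0 → 2581; mimic → 2992 − 106 × 5.6 = 2398.4. IC holds (2581 ≥ 2398.4).
2 of 2 constraints hold, so this is a separating equilibrium.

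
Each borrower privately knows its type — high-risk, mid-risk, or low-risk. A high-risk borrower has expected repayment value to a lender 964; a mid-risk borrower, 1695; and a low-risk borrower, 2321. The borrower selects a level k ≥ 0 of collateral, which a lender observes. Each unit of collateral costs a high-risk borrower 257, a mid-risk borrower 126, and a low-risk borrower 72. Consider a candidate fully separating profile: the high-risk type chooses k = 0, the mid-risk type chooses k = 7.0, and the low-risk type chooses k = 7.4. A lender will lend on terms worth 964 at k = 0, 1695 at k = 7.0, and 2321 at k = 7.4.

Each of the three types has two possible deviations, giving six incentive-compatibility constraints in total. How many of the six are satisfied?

Low-risk (own payoff 2321 − 72×7.4 = 1788.2): to k=0 gives 964 → no gain ✓; to k=7.0 gives 1695 − 72×7.0 = 1191 → no gain ✓.
High-risk (own payoff 964): to k=7.0 gives 1695 − 257×7.0 = -104 → no gain ✓; to k=7.4 gives 2321 − 257×7.4 = 419.2 → no gain ✓.
Mid-risk (own payoff 1695 − 126×7.0 = 813): to k=0 gives 964 → profitable ✗; to k=7.4 gives 2321 − 126×7.4 = 1388.6 → profitable ✗.
4 of the 6 constraints hold; not an equilibrium.

4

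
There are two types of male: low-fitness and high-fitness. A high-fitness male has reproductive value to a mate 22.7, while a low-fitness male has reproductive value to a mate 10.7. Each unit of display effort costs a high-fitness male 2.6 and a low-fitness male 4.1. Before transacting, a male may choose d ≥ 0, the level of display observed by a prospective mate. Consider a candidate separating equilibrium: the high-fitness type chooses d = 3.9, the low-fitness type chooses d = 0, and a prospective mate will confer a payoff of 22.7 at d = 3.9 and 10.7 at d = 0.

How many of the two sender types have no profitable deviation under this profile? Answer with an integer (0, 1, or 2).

Low-fitness type: stay at 0 → 10.7; mimic → 22.7 − 4.1 × 3.9 = 6.71. IC holds (10.7 ≥ 6.71).
High-fitness type: signal → 22.7 − 2.6 × 3.9 = 12.56; deviate to 0 → 10.7. IC holds (12.56 ≥ 10.7).
2 of 2 constraints hold, so this is a separating equilibrium.

2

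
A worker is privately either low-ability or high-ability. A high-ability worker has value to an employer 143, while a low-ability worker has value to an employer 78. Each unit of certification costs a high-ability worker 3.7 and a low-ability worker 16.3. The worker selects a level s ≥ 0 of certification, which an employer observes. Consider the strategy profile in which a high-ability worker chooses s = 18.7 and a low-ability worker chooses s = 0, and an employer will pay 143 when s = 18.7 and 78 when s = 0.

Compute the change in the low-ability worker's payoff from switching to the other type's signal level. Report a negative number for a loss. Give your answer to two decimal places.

-239.81

Playing s = 0 the low-ability worker receives 78.
Deviating to s = 18.7 brings payment 143 at cost 16.3 × 18.7 = 304.81, netting -161.81.
Gain from deviating: -161.81 − 78 = -239.81.
The gain is negative, so the low-ability type's incentive-compatibility constraint is satisfied.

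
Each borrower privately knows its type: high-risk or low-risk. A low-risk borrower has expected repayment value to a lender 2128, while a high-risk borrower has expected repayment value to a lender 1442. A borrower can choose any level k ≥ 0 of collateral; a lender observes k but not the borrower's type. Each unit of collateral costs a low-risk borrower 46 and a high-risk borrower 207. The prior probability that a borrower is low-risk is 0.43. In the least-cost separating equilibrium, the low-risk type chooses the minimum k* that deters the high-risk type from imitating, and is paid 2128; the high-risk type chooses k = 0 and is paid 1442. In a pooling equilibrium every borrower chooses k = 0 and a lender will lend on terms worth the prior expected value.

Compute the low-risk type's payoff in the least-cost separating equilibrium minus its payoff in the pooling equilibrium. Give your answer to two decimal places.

Least-cost separating signal: k* solves 1442 = 2128 − 207·k*, so k* = (2128 − 1442)/207 ≈ 3.3140.
Low-risk type's separating payoff: 2128 − 46 × k* = 2128 − 46 × (2128 − 1442)/207 = 2128 − 31556/207 ≈ 1975.5556.
Pooling payoff: 0.43 × 2128 + 0.57 × 1442 = 1736.98.
Difference: 1975.5556 − 1736.98 = 238.5756, i.e. 238.58 to two decimal places.
The low-risk type prefers to separate.

238.58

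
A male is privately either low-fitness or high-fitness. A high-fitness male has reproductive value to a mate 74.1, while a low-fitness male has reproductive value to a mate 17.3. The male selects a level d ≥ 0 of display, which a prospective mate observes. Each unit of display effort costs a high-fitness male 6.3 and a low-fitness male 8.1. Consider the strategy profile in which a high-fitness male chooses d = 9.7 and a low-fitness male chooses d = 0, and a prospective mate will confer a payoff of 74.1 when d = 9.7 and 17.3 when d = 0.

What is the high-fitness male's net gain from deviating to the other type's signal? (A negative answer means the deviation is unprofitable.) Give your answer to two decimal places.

Playing d = 9.7 the high-fitness male receives 74.1 − 6.3 × 9.7 = 12.99.
Deviating to d = 0 yields 17.3 instead.
Gain from deviating: 17.3 − 12.99 = 4.31.
The gain is positive, so the high-fitness type's incentive-compatibility constraint is violated — this profile is not a separating equilibrium.

4.31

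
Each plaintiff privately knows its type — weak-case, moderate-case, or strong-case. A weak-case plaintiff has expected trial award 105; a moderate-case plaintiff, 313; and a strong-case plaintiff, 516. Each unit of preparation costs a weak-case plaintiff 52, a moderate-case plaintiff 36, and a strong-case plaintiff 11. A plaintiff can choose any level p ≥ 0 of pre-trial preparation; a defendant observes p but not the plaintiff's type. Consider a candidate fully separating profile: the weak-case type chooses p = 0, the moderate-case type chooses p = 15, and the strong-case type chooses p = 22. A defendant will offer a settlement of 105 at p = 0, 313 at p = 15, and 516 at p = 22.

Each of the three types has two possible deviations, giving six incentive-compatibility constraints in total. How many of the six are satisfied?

5

Strong-case (own payoff 516 − 11×22 = 274): to p=0 gives 105 → no gain ✓; to p=15 gives 313 − 11×15 = 148 → no gain ✓.
Moderate-case (own payoff 313 − 36×15 = -227): to p=0 gives 105 → profitable ✗; to p=22 gives 516 − 36×22 = -276 → no gain ✓.
Weak-case (own payoff 105): to p=15 gives 313 − 52×15 = -467 → no gain ✓; to p=22 gives 516 − 52×22 = -628 → no gain ✓.
5 of the 6 constraints hold; not an equilibrium.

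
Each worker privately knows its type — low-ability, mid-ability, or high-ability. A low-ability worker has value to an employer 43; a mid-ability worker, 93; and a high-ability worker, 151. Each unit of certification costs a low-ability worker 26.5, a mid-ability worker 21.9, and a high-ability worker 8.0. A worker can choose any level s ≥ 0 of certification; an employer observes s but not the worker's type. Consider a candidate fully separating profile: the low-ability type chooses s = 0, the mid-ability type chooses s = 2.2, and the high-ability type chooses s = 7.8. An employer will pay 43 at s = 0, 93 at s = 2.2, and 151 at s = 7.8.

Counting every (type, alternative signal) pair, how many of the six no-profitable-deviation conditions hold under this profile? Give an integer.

6

High-ability (own payoff 151 − 8.0×7.8 = 88.6): to s=0 gives 43 → no gain ✓; to s=2.2 gives 93 − 8.0×2.2 = 75.4 → no gain ✓.
Mid-ability (own payoff 93 − 21.9×2.2 = 44.82): to s=0 gives 43 → no gain ✓; to s=7.8 gives 151 − 21.9×7.8 = -19.82 → no gain ✓.
Low-ability (own payoff 43): to s=2.2 gives 93 − 26.5×2.2 = 34.7 → no gain ✓; to s=7.8 gives 151 − 26.5×7.8 = -55.7 → no gain ✓.
6 of the 6 constraints hold; this profile is a separating equilibrium.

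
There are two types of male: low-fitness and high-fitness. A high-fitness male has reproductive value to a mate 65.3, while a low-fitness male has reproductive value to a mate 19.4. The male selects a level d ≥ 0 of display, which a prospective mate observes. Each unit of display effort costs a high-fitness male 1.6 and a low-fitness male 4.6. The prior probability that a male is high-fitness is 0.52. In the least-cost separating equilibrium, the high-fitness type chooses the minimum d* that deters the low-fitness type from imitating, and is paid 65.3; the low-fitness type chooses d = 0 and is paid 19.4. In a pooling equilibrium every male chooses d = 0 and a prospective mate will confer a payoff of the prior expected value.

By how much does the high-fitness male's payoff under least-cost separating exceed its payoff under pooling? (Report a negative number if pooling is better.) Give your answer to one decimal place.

Least-cost separating signal: d* solves 19.4 = 65.3 − 4.6·d*, so d* = (65.3 − 19.4)/4.6 ≈ 9.9783.
High-fitness type's separating payoff: 65.3 − 1.6 × d* = 65.3 − 1.6 × (65.3 − 19.4)/4.6 = 65.3 − 73.44/4.6 ≈ 49.335.
Pooling payoff: 0.52 × 65.3 + 0.48 × 19.4 = 43.268.
Difference: 49.335 − 43.268 = 6.067, i.e. 6.1 to one decimal place.
The high-fitness type prefers to separate.

6.1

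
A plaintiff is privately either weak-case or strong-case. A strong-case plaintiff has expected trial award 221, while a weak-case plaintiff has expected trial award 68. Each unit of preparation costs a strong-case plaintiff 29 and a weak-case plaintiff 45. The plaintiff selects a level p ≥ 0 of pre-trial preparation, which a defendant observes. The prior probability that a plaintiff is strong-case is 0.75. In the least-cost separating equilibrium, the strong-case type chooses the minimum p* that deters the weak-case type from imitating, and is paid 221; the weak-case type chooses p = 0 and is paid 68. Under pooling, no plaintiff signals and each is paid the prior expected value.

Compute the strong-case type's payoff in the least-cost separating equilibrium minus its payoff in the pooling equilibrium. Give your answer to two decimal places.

-60.35

Least-cost separating signal: p* solves 68 = 221 − 45·p*, so p* = (221 − 68)/45 = 3.4.
Strong-case type's separating payoff: 221 − 29 × p* = 221 − 29 × (221 − 68)/45 = 221 − 4437/45 = 122.4.
Pooling payoff: 0.75 × 221 + 0.25 × 68 = 182.75.
Difference: 122.4 − 182.75 = -60.35.
The strong-case type would prefer the pooling outcome.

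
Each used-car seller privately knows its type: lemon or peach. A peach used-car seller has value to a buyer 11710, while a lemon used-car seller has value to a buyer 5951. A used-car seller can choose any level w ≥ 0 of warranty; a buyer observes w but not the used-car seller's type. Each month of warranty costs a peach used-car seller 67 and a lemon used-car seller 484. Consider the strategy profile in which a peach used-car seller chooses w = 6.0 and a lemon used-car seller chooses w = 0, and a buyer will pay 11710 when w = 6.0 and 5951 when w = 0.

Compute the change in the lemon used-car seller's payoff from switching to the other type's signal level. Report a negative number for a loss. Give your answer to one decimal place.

Playing w = 0 the lemon used-car seller receives 5951.
Deviating to w = 6.0 brings payment 11710 at cost 484 × 6.0 = 2904, netting 8806.
Gain from deviating: 8806 − 5951 = 2855.0.
The gain is positive, so the lemon type's incentive-compatibility constraint is violated — this profile is not a separating equilibrium.

2855.0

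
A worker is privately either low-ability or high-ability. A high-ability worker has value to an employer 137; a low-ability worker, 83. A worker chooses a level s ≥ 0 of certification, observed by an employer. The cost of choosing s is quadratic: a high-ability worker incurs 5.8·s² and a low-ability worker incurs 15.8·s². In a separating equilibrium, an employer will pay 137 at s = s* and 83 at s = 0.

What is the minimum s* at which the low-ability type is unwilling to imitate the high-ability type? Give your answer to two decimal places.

1.85

The low-ability type at s = 0 receives 83; imitating at s* yields 137 − 15.8·s*².
Indifference: 83 = 137 − 15.8·s*², so s*² = (137 − 83) / 15.8 ≈ 3.4177.
s* = √3.4177 ≈ 1.85.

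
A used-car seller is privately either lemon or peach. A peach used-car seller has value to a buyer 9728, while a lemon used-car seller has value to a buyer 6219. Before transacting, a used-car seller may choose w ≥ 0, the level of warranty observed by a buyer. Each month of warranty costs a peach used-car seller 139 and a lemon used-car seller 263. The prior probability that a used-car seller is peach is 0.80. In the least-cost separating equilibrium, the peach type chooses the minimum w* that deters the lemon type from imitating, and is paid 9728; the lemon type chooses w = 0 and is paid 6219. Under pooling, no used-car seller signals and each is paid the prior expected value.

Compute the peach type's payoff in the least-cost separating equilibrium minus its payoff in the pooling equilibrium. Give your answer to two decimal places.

Least-cost separating signal: w* solves 6219 = 9728 − 263·w*, so w* = (9728 − 6219)/263 ≈ 13.3422.
Peach type's separating payoff: 9728 − 139 × w* = 9728 − 139 × (9728 − 6219)/263 = 9728 − 487751/263 ≈ 7873.4335.
Pooling payoff: 0.80 × 9728 + 0.20 × 6219 = 9026.2.
Difference: 7873.4335 − 9026.2 = -1152.7665, i.e. -1152.77 to two decimal places.
The peach type would prefer the pooling outcome.

-1152.77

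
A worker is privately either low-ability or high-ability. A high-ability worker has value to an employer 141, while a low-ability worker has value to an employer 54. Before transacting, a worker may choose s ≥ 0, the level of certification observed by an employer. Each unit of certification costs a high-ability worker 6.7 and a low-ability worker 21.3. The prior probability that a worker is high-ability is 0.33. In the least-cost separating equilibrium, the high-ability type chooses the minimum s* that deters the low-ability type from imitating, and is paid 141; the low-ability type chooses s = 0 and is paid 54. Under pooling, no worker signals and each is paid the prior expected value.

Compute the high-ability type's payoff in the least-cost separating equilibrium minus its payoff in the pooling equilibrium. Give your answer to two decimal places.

Least-cost separating signal: s* solves 54 = 141 − 21.3·s*, so s* = (141 − 54)/21.3 ≈ 4.0845.
High-ability type's separating payoff: 141 − 6.7 × s* = 141 − 6.7 × (141 − 54)/21.3 = 141 − 582.9/21.3 ≈ 113.6338.
Pooling payoff: 0.33 × 141 + 0.67 × 54 = 82.71.
Difference: 113.6338 − 82.71 = 30.9238, i.e. 30.92 to two decimal places.
The high-ability type prefers to separate.

30.92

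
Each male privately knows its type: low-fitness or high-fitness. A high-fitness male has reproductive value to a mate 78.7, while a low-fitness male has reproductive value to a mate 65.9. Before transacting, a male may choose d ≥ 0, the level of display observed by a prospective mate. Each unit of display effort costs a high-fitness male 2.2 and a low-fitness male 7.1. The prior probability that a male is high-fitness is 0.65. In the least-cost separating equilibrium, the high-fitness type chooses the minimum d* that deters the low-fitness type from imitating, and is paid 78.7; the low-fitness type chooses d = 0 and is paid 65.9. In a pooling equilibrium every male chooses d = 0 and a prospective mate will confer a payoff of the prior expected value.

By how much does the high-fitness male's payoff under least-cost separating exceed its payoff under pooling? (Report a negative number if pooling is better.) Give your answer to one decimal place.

0.5

Least-cost separating signal: d* solves 65.9 = 78.7 − 7.1·d*, so d* = (78.7 − 65.9)/7.1 ≈ 1.8028.
High-fitness type's separating payoff: 78.7 − 2.2 × d* = 78.7 − 2.2 × (78.7 − 65.9)/7.1 = 78.7 − 28.16/7.1 ≈ 74.734.
Pooling payoff: 0.65 × 78.7 + 0.35 × 65.9 = 74.22.
Difference: 74.734 − 74.22 = 0.514, i.e. 0.5 to one decimal place.
The high-fitness type prefers to separate.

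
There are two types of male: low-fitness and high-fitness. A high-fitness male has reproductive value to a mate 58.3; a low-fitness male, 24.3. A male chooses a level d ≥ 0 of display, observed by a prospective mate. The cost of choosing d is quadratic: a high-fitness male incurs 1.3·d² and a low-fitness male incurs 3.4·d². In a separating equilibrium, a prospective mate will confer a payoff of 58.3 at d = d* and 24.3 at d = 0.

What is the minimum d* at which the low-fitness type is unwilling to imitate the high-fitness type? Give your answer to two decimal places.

3.16

The low-fitness type at d = 0 receives 24.3; imitating at d* yields 58.3 − 3.4·d*².
Indifference: 24.3 = 58.3 − 3.4·d*², so d*² = (58.3 − 24.3) / 3.4 = 10.
d* = √10 ≈ 3.16.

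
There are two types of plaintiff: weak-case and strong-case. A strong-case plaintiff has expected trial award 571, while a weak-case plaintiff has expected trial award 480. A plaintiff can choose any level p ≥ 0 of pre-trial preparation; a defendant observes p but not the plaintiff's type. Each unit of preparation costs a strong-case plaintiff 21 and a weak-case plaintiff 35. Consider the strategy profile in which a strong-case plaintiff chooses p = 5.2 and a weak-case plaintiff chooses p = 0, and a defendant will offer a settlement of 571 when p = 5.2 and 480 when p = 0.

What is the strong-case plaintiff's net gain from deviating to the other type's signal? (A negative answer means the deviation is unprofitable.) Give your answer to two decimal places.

18.20

Playing p = 5.2 the strong-case plaintiff receives 571 − 21 × 5.2 = 461.8.
Deviating to p = 0 yields 480 instead.
Gain from deviating: 480 − 461.8 = 18.20.
The gain is positive, so the strong-case type's incentive-compatibility constraint is violated — this profile is not a separating equilibrium.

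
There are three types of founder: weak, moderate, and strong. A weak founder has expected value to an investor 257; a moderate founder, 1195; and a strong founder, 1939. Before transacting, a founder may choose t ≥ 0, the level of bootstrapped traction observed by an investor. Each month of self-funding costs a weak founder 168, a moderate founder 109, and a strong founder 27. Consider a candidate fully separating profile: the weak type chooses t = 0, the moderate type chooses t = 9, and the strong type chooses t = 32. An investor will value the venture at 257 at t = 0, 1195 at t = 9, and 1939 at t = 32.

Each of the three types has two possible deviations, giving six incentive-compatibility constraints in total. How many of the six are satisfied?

Weak (own payoff 257): to t=9 gives 1195 − 168×9 = -317 → no gain ✓; to t=32 gives 1939 − 168×32 = -3437 → no gain ✓.
Strong (own payoff 1939 − 27×32 = 1075): to t=0 gives 257 → no gain ✓; to t=9 gives 1195 − 27×9 = 952 → no gain ✓.
Moderate (own payoff 1195 − 109×9 = 214): to t=0 gives 257 → profitable ✗; to t=32 gives 1939 − 109×32 = -1549 → no gain ✓.
5 of the 6 constraints hold; not an equilibrium.

5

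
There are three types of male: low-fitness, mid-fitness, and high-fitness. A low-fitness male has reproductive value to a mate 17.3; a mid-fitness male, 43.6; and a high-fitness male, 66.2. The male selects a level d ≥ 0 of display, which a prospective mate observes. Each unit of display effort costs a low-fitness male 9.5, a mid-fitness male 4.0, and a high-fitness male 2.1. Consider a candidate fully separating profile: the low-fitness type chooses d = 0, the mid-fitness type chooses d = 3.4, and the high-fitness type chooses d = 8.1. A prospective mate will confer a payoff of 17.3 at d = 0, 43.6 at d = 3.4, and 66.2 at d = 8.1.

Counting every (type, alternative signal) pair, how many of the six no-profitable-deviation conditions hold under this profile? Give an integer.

5

Low-fitness (own payoff 17.3): to d=3.4 gives 43.6 − 9.5×3.4 = 11.3 → no gain ✓; to d=8.1 gives 66.2 − 9.5×8.1 = -10.75 → no gain ✓.
High-fitness (own payoff 66.2 − 2.1×8.1 = 49.19): to d=0 gives 17.3 → no gain ✓; to d=3.4 gives 43.6 − 2.1×3.4 = 36.46 → no gain ✓.
Mid-fitness (own payoff 43.6 − 4.0×3.4 = 30): to d=0 gives 17.3 → no gain ✓; to d=8.1 gives 66.2 − 4.0×8.1 = 33.8 → profitable ✗.
5 of the 6 constraints hold; not an equilibrium.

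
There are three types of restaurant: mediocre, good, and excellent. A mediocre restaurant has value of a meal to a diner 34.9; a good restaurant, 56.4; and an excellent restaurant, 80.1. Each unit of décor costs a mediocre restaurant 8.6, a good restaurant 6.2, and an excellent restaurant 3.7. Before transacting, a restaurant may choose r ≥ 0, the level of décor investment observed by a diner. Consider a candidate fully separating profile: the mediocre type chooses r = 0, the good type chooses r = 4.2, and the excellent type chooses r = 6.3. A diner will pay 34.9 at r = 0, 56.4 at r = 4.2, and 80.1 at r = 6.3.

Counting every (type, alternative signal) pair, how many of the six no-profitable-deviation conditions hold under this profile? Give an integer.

Excellent (own payoff 80.1 − 3.7×6.3 = 56.79): to r=0 gives 34.9 → no gain ✓; to r=4.2 gives 56.4 − 3.7×4.2 = 40.86 → no gain ✓.
Good (own payoff 56.4 − 6.2×4.2 = 30.36): to r=0 gives 34.9 → profitable ✗; to r=6.3 gives 80.1 − 6.2×6.3 = 41.04 → profitable ✗.
Mediocre (own payoff 34.9): to r=4.2 gives 56.4 − 8.6×4.2 = 20.28 → no gain ✓; to r=6.3 gives 80.1 − 8.6×6.3 = 25.92 → no gain ✓.
4 of the 6 constraints hold; not an equilibrium.

4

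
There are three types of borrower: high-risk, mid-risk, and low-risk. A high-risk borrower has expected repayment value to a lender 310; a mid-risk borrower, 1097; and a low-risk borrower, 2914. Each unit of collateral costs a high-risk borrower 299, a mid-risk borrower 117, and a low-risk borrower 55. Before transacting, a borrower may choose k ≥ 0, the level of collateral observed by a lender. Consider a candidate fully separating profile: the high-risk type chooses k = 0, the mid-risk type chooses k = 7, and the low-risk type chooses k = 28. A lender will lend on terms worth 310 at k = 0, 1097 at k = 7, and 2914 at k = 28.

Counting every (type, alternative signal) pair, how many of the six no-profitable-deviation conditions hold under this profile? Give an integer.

5

Mid-risk (own payoff 1097 − 117×7 = 278): to k=0 gives 310 → profitable ✗; to k=28 gives 2914 − 117×28 = -362 → no gain ✓.
High-risk (own payoff 310): to k=7 gives 1097 − 299×7 = -996 → no gain ✓; to k=28 gives 2914 − 299×28 = -5458 → no gain ✓.
Low-risk (own payoff 2914 − 55×28 = 1374): to k=0 gives 310 → no gain ✓; to k=7 gives 1097 − 55×7 = 712 → no gain ✓.
5 of the 6 constraints hold; not an equilibrium.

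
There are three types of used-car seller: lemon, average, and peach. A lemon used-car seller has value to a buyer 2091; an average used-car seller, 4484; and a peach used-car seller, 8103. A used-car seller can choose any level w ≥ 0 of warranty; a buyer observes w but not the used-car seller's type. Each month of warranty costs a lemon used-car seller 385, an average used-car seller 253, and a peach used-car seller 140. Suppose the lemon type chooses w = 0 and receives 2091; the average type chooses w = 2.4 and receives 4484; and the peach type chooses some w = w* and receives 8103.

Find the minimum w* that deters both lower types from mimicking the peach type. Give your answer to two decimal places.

Lemon type (on-path payoff 2091) won't mimic when 2091 ≥ 8103 − 385·w*, i.e. w* ≥ 15.62.
Average type (on-path payoff 4484 − 253×2.4 = 3876.8) won't mimic when 3876.8 ≥ 8103 − 253·w*, i.e. w* ≥ 16.70.
Both must hold, so w* = max(15.62, 16.70) = 16.70. The average type's constraint binds.

16.70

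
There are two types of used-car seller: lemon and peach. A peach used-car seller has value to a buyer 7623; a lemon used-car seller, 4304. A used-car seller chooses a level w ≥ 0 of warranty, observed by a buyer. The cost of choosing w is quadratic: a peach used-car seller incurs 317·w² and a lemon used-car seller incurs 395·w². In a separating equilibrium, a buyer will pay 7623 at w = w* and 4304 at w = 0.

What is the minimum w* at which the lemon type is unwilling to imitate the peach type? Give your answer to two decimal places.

The lemon type at w = 0 receives 4304; imitating at w* yields 7623 − 395·w*².
Indifference: 4304 = 7623 − 395·w*², so w*² = (7623 − 4304) / 395 ≈ 8.4025.
w* = √8.4025 ≈ 2.90.

2.90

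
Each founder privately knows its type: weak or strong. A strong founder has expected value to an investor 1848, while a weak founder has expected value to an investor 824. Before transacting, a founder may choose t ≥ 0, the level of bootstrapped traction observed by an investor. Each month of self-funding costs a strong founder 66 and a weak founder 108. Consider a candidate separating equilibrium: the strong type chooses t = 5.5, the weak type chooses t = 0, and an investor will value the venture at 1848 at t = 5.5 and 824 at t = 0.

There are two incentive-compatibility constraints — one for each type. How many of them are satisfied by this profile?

1

Weak type: stay at 0 → 824; mimic → 1848 − 108 × 5.5 = 1254. IC fails (824 < 1254).
Strong type: signal → 1848 − 66 × 5.5 = 1485; deviate to 0 → 824. IC holds (1485 ≥ 824).
1 of 2 constraints hold, so this profile is not an equilibrium.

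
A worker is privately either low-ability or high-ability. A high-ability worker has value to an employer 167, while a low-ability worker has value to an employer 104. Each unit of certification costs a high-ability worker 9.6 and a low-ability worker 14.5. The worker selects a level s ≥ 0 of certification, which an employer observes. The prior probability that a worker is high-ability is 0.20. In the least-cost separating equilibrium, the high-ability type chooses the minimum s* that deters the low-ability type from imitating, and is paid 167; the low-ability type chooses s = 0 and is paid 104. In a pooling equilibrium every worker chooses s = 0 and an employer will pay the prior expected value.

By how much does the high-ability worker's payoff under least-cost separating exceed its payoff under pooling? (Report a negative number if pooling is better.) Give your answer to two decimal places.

Least-cost separating signal: s* solves 104 = 167 − 14.5·s*, so s* = (167 − 104)/14.5 ≈ 4.3448.
High-ability type's separating payoff: 167 − 9.6 × s* = 167 − 9.6 × (167 − 104)/14.5 = 167 − 604.8/14.5 ≈ 125.2897.
Pooling payoff: 0.20 × 167 + 0.80 × 104 = 116.6.
Difference: 125.2897 − 116.6 = 8.6897, i.e. 8.69 to two decimal places.
The high-ability type prefers to separate.

8.69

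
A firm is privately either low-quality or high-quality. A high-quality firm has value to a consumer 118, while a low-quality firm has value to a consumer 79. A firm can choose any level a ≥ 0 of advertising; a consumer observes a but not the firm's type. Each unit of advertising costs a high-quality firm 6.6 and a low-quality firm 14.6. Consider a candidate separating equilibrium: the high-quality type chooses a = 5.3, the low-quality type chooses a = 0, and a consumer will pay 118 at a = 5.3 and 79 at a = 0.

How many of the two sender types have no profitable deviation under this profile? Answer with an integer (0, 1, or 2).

Low-quality type: stay at 0 → 79; mimic → 118 − 14.6 × 5.3 = 40.62. IC holds (79 ≥ 40.62).
High-quality type: signal → 118 − 6.6 × 5.3 = 83.02; deviate to 0 → 79. IC holds (83.02 ≥ 79).
2 of 2 constraints hold, so this is a separating equilibrium.

2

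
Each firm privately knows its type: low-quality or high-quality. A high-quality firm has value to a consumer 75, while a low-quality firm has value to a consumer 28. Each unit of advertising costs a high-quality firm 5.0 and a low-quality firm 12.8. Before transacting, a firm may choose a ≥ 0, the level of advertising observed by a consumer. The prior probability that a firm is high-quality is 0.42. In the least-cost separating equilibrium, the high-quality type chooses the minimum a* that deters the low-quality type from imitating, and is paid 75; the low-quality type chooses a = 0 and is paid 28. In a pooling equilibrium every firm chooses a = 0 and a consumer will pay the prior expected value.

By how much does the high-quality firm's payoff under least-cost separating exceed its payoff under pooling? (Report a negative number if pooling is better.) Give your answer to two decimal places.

8.90

Least-cost separating signal: a* solves 28 = 75 − 12.8·a*, so a* = (75 − 28)/12.8 ≈ 3.6719.
High-quality type's separating payoff: 75 − 5.0 × a* = 75 − 5.0 × (75 − 28)/12.8 = 75 − 235/12.8 ≈ 56.6406.
Pooling payoff: 0.42 × 75 + 0.58 × 28 = 47.74.
Difference: 56.6406 − 47.74 = 8.9006, i.e. 8.90 to two decimal places.
The high-quality type prefers to separate.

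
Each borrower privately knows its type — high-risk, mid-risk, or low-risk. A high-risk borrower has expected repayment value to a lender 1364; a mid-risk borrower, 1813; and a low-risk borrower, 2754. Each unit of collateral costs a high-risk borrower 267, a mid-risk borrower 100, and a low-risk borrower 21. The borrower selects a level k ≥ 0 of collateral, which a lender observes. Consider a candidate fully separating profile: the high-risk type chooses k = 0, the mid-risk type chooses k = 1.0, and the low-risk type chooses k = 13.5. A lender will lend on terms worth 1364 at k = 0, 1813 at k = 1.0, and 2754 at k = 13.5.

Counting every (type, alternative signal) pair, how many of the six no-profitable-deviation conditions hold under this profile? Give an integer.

Low-risk (own payoff 2754 − 21×13.5 = 2470.5): to k=0 gives 1364 → no gain ✓; to k=1.0 gives 1813 − 21×1.0 = 1792 → no gain ✓.
Mid-risk (own payoff 1813 − 100×1.0 = 1713): to k=0 gives 1364 → no gain ✓; to k=13.5 gives 2754 − 100×13.5 = 1404 → no gain ✓.
High-risk (own payoff 1364): to k=1.0 gives 1813 − 267×1.0 = 1546 → profitable ✗; to k=13.5 gives 2754 − 267×13.5 = -850.5 → no gain ✓.
5 of the 6 constraints hold; not an equilibrium.

5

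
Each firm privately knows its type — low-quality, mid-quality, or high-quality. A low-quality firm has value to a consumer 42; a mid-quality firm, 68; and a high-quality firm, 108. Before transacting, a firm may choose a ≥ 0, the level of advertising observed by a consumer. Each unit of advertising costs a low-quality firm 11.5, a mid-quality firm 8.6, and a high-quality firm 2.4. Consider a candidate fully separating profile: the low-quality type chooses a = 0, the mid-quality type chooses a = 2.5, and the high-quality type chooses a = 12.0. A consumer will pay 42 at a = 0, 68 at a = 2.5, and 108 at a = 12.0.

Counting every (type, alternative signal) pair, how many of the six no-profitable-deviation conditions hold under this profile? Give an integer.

6

Mid-quality (own payoff 68 − 8.6×2.5 = 46.5): to a=0 gives 42 → no gain ✓; to a=12.0 gives 108 − 8.6×12.0 = 4.8 → no gain ✓.
Low-quality (own payoff 42): to a=2.5 gives 68 − 11.5×2.5 = 39.25 → no gain ✓; to a=12.0 gives 108 − 11.5×12.0 = -30 → no gain ✓.
High-quality (own payoff 108 − 2.4×12.0 = 79.2): to a=0 gives 42 → no gain ✓; to a=2.5 gives 68 − 2.4×2.5 = 62 → no gain ✓.
6 of the 6 constraints hold; this profile is a separating equilibrium.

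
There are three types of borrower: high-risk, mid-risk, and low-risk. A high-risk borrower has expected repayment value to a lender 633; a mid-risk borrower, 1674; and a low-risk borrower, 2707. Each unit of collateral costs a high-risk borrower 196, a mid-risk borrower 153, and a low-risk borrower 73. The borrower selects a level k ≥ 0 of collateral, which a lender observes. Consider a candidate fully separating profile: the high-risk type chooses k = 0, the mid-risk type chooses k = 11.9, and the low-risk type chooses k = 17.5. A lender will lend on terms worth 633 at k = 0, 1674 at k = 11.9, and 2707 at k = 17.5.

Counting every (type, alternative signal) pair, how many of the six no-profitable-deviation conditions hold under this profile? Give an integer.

4

High-risk (own payoff 633): to k=11.9 gives 1674 − 196×11.9 = -658.4 → no gain ✓; to k=17.5 gives 2707 − 196×17.5 = -723 → no gain ✓.
Mid-risk (own payoff 1674 − 153×11.9 = -146.7): to k=0 gives 633 → profitable ✗; to k=17.5 gives 2707 − 153×17.5 = 29.5 → profitable ✗.
Low-risk (own payoff 2707 − 73×17.5 = 1429.5): to k=0 gives 633 → no gain ✓; to k=11.9 gives 1674 − 73×11.9 = 805.3 → no gain ✓.
4 of the 6 constraints hold; not an equilibrium.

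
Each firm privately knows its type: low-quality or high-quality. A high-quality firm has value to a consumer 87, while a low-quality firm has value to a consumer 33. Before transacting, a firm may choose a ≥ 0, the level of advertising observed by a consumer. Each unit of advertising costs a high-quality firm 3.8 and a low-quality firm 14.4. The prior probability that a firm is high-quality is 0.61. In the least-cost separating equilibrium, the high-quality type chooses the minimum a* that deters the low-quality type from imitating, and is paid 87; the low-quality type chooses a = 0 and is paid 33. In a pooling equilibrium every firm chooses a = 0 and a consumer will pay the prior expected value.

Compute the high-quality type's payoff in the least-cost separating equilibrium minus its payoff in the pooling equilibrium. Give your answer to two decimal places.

Least-cost separating signal: a* solves 33 = 87 − 14.4·a*, so a* = (87 − 33)/14.4 = 3.75.
High-quality type's separating payoff: 87 − 3.8 × a* = 87 − 3.8 × (87 − 33)/14.4 = 87 − 205.2/14.4 = 72.75.
Pooling payoff: 0.61 × 87 + 0.39 × 33 = 65.94.
Difference: 72.75 − 65.94 = 6.81.
The high-quality type prefers to separate.

6.81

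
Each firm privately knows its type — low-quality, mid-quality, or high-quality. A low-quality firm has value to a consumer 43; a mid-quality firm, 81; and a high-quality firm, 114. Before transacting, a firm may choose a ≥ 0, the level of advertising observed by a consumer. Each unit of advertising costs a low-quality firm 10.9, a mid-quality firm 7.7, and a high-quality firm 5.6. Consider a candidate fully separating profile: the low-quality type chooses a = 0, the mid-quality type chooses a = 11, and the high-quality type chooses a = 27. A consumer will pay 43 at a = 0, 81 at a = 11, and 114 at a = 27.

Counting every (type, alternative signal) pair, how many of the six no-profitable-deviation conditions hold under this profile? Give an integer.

Mid-quality (own payoff 81 − 7.7×11 = -3.7): to a=0 gives 43 → profitable ✗; to a=27 gives 114 − 7.7×27 = -93.9 → no gain ✓.
Low-quality (own payoff 43): to a=11 gives 81 − 10.9×11 = -38.9 → no gain ✓; to a=27 gives 114 − 10.9×27 = -180.3 → no gain ✓.
High-quality (own payoff 114 − 5.6×27 = -37.2): to a=0 gives 43 → profitable ✗; to a=11 gives 81 − 5.6×11 = 19.4 → profitable ✗.
3 of the 6 constraints hold; not an equilibrium.

3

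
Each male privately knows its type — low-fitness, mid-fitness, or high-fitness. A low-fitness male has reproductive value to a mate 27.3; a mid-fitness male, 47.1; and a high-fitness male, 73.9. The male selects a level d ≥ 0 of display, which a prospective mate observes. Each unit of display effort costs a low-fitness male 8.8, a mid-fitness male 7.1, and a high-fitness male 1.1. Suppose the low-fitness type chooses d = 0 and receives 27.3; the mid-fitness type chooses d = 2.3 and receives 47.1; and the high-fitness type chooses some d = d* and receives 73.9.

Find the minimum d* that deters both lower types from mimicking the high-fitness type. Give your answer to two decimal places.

6.07

Low-fitness type (on-path payoff 27.3) won't mimic when 27.3 ≥ 73.9 − 8.8·d*, i.e. d* ≥ 5.30.
Mid-fitness type (on-path payoff 47.1 − 7.1×2.3 = 30.77) won't mimic when 30.77 ≥ 73.9 − 7.1·d*, i.e. d* ≥ 6.07.
Both must hold, so d* = max(5.30, 6.07) = 6.07. The mid-fitness type's constraint binds.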